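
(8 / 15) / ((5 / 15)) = 8 / 5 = 1.60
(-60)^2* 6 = 21600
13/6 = 2.17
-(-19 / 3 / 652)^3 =6859 / 7483530816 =0.00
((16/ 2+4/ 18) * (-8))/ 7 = -9.40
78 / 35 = 2.23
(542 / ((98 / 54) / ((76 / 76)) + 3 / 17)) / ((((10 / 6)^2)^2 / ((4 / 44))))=10075509 / 3141875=3.21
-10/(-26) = 5/13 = 0.38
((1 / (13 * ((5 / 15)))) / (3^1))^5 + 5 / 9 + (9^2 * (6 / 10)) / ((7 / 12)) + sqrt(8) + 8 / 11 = 2 * sqrt(2) + 108836749262 / 1286530245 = 87.43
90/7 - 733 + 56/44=-55353/77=-718.87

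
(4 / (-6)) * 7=-14 / 3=-4.67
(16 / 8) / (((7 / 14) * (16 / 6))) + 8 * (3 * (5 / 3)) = 83 / 2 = 41.50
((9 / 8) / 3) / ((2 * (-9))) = -1 / 48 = -0.02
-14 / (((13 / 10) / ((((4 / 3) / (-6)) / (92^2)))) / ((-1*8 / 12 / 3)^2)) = 70 / 5013333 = 0.00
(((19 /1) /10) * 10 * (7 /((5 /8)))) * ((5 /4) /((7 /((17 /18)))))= 323 /9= 35.89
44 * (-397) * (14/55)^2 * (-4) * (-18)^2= 403377408/275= 1466826.94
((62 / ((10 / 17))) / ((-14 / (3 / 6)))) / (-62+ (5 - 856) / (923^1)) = 0.06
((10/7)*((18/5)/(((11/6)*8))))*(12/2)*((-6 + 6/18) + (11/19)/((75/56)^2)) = -10280322/914375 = -11.24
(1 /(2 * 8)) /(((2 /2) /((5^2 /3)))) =25 /48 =0.52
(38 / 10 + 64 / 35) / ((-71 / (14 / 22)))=-197 / 3905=-0.05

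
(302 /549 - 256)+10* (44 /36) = -133532 /549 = -243.23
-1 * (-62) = 62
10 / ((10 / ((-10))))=-10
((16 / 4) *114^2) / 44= 12996 / 11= 1181.45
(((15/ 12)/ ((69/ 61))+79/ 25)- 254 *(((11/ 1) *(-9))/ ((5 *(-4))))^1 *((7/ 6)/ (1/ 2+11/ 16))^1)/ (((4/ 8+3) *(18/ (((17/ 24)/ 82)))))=-2743478513/ 16254302400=-0.17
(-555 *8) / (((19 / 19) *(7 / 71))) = -315240 / 7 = -45034.29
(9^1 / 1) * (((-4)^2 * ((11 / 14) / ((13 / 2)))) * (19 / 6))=5016 / 91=55.12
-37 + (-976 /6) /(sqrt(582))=-37- 244*sqrt(582) /873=-43.74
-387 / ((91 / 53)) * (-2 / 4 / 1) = 20511 / 182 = 112.70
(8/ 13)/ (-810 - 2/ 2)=-8/ 10543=-0.00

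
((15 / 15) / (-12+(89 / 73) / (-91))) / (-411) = 6643 / 32799855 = 0.00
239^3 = 13651919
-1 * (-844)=844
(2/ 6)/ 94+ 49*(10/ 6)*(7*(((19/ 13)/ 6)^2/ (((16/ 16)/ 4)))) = 58198331/ 428922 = 135.69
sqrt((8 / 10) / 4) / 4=sqrt(5) / 20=0.11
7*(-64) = -448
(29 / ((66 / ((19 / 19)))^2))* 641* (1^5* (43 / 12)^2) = 34371061 / 627264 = 54.80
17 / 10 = 1.70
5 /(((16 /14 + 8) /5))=175 /64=2.73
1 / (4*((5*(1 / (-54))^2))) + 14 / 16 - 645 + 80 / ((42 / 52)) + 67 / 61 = -398.18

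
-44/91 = -0.48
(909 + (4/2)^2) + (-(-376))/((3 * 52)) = 35701/39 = 915.41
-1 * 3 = -3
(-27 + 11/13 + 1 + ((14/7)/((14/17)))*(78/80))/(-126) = 27647/152880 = 0.18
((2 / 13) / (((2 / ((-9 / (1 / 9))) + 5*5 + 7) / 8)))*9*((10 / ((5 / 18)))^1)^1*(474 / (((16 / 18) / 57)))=6381543528 / 16835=379064.06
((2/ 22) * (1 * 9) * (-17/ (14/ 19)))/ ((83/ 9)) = -26163/ 12782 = -2.05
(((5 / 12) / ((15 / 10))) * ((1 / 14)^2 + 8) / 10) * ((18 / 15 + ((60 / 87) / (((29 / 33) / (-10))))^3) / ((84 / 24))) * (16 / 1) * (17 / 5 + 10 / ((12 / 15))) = -39746580674191206 / 5100609977575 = -7792.52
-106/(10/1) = -53/5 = -10.60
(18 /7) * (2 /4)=1.29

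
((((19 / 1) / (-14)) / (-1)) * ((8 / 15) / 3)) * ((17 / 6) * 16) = 10.94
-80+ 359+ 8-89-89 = 109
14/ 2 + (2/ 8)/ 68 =1905/ 272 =7.00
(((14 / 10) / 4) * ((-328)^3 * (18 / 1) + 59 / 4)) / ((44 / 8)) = -3556985159 / 88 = -40420285.90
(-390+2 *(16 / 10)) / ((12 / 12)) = -1934 / 5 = -386.80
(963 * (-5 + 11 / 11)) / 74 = -1926 / 37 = -52.05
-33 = -33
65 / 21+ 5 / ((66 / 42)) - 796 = -182426 / 231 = -789.72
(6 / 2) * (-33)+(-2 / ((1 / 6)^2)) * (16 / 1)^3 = -295011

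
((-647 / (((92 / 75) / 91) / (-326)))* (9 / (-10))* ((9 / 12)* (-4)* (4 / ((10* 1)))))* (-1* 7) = -5441471217 / 46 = -118292852.54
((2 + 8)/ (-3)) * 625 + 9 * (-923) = -31171/ 3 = -10390.33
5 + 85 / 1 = 90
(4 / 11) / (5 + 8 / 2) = 4 / 99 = 0.04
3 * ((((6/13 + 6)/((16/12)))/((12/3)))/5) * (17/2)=3213/520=6.18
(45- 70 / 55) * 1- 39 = 52 / 11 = 4.73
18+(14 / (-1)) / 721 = 1852 / 103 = 17.98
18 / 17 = 1.06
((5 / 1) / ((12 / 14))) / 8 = 35 / 48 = 0.73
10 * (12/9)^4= 2560/81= 31.60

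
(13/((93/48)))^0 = 1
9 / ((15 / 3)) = 9 / 5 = 1.80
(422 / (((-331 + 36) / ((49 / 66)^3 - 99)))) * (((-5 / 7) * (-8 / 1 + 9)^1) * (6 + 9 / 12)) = -5980680005 / 8795248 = -679.99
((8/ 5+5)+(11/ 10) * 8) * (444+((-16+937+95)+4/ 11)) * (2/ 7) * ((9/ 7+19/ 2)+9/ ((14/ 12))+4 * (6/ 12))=658624/ 5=131724.80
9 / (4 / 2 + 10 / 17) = 153 / 44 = 3.48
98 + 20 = 118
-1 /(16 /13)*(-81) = 1053 /16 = 65.81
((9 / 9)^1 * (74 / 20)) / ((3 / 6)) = 37 / 5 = 7.40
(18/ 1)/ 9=2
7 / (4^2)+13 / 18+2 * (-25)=-7033 / 144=-48.84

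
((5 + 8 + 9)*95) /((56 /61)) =63745 /28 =2276.61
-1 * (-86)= 86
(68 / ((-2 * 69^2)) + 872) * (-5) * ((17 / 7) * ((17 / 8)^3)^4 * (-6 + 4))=179544051.99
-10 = -10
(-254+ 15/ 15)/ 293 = -253/ 293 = -0.86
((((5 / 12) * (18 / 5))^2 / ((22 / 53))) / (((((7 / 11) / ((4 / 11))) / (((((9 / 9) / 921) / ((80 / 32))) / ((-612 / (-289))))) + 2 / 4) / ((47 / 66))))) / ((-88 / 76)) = -2413779 / 6178651072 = -0.00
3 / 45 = 1 / 15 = 0.07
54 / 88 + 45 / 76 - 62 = -12706 / 209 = -60.79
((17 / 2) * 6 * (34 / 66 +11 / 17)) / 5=652 / 55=11.85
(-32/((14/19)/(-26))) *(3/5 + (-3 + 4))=63232/35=1806.63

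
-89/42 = -2.12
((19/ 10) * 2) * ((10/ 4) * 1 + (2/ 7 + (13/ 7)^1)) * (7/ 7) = 247/ 14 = 17.64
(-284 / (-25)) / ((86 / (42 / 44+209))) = 327949 / 11825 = 27.73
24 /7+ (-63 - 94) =-1075 /7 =-153.57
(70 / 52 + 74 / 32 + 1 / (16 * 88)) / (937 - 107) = 807 / 183040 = 0.00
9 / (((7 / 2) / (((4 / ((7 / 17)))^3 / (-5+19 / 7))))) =-1031.30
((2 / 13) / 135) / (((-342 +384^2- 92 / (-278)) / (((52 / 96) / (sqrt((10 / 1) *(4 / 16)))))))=139 *sqrt(10) / 165636025200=0.00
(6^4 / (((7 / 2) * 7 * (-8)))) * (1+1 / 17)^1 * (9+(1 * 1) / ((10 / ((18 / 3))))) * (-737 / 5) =206312832 / 20825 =9906.98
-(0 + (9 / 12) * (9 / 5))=-27 / 20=-1.35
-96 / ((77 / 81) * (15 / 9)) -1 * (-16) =-17168 / 385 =-44.59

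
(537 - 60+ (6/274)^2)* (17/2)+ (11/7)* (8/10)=2664290381/656915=4055.76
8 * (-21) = -168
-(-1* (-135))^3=-2460375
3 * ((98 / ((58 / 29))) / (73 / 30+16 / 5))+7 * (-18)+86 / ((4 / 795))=5743497 / 338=16992.59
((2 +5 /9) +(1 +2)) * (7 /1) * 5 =1750 /9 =194.44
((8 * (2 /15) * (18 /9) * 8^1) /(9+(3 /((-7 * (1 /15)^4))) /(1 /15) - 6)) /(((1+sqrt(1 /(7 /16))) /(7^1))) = 10976 /38443005 - 6272 * sqrt(7) /38443005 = -0.00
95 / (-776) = -95 / 776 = -0.12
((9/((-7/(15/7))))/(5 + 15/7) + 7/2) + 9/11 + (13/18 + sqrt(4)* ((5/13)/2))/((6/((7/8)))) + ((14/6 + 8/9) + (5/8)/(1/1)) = 7.94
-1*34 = -34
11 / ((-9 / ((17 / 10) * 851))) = -159137 / 90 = -1768.19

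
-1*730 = -730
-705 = -705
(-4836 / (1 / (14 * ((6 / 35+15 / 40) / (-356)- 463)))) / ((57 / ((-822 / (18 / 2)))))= -2548097685523 / 50730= -50228615.92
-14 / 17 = -0.82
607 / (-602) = -607 / 602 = -1.01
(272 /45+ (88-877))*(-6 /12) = 35233 /90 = 391.48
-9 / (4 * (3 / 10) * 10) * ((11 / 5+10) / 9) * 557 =-33977 / 60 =-566.28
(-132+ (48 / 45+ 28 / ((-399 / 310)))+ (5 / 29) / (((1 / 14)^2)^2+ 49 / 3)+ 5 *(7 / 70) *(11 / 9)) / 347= -747105087367 / 1704821434290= -0.44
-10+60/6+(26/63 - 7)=-415/63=-6.59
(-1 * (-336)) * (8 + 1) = 3024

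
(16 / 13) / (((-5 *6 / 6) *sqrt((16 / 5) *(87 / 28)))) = -8 *sqrt(3045) / 5655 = -0.08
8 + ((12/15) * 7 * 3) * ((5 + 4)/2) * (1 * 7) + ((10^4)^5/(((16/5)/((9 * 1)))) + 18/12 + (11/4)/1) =281250000000000000541.45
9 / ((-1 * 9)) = -1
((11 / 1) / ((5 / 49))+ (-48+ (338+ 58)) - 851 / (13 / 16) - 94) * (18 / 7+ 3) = -133689 / 35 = -3819.69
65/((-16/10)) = -325/8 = -40.62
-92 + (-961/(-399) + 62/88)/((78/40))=-15474467/171171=-90.40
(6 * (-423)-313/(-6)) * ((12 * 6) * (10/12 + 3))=-686090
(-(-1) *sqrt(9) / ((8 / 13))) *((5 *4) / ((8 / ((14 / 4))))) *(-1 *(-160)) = 6825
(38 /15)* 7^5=638666 /15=42577.73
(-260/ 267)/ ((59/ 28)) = -7280/ 15753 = -0.46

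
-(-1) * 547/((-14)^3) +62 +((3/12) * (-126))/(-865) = 146774001/2373560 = 61.84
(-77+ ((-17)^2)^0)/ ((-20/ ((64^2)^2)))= 318767104/ 5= 63753420.80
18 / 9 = 2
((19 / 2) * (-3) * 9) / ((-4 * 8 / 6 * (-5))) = -1539 / 160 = -9.62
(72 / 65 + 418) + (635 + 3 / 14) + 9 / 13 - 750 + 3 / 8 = 85509 / 280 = 305.39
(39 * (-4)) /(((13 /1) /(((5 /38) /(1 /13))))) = -390 /19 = -20.53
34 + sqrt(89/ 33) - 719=-685 + sqrt(2937)/ 33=-683.36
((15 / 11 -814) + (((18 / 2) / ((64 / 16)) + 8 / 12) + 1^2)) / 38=-106751 / 5016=-21.28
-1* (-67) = 67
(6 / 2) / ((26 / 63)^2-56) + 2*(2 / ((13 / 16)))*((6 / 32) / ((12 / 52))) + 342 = 76657541 / 221588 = 345.95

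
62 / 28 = 31 / 14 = 2.21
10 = 10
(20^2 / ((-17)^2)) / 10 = 40 / 289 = 0.14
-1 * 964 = -964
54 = 54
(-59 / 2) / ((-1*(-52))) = -59 / 104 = -0.57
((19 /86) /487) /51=19 /2135982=0.00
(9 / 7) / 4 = 9 / 28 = 0.32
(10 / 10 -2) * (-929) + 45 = 974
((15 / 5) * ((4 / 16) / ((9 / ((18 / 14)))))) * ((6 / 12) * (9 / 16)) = 27 / 896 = 0.03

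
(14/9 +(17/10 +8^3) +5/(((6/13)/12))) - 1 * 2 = 57893/90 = 643.26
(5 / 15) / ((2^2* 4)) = 1 / 48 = 0.02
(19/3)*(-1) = -19/3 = -6.33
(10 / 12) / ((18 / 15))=25 / 36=0.69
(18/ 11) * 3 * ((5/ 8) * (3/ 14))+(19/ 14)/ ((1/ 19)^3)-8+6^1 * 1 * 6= 5751777/ 616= 9337.30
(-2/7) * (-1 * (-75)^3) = -843750/7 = -120535.71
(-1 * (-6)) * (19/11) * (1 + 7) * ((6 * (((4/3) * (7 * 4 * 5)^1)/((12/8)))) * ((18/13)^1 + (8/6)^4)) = 3259074560/11583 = 281367.05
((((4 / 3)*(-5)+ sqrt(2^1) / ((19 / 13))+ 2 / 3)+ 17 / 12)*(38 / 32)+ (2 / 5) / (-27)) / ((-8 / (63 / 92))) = 330071 / 706560 - 819*sqrt(2) / 11776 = 0.37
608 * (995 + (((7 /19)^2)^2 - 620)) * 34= 53173580288 /6859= 7752380.86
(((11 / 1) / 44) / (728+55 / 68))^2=289 / 2456094481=0.00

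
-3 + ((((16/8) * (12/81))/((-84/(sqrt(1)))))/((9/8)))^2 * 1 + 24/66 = -755174845/286446699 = -2.64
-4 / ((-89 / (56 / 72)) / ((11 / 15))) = 308 / 12015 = 0.03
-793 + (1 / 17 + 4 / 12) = -40423 / 51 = -792.61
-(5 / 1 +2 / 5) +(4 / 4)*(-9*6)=-297 / 5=-59.40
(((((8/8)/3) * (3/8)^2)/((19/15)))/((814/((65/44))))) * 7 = 0.00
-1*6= -6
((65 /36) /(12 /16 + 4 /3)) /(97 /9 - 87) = -39 /3430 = -0.01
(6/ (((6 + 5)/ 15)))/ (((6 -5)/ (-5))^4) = 56250/ 11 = 5113.64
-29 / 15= -1.93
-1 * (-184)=184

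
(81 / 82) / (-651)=-27 / 17794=-0.00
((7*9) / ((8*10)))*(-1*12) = -189 / 20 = -9.45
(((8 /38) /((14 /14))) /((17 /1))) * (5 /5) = 4 /323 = 0.01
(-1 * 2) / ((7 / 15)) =-30 / 7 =-4.29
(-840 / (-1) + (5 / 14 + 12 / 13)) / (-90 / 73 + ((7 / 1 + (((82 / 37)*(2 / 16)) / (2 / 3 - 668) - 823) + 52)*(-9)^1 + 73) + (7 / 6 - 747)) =54589684116 / 402436432589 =0.14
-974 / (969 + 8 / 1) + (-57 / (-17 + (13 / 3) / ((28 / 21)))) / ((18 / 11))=1.54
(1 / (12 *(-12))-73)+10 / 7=-72151 / 1008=-71.58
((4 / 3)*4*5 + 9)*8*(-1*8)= -6848 / 3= -2282.67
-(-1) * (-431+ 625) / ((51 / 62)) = 12028 / 51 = 235.84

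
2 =2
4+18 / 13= 70 / 13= 5.38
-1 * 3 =-3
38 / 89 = 0.43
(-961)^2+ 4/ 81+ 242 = 74824807/ 81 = 923763.05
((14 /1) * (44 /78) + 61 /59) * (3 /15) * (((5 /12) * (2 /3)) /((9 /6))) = 20551 /62127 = 0.33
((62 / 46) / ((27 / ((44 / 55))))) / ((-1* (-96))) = 31 / 74520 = 0.00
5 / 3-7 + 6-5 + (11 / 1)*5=152 / 3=50.67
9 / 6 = 3 / 2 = 1.50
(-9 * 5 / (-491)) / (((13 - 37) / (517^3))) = -2072826195 / 3928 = -527705.24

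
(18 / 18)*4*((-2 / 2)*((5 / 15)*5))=-20 / 3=-6.67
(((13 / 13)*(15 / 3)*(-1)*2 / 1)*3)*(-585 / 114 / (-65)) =-45 / 19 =-2.37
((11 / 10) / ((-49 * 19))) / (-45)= 11 / 418950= 0.00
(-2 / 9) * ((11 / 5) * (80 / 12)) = -88 / 27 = -3.26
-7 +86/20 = -27/10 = -2.70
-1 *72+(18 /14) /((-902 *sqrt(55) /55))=-72-9 *sqrt(55) /6314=-72.01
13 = 13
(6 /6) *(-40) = -40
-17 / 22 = -0.77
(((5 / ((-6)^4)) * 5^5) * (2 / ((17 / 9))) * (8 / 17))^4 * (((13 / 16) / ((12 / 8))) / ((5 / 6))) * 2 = 154972076416015625 / 91535889140802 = 1693.02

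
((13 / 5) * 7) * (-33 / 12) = -50.05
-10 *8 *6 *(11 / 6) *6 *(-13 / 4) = 17160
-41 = -41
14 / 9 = 1.56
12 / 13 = 0.92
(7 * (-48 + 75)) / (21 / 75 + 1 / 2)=3150 / 13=242.31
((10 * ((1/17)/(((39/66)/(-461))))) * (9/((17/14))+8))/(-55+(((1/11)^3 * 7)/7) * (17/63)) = 1114072635060/8663450393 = 128.59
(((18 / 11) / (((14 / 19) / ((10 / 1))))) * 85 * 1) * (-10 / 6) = -242250 / 77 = -3146.10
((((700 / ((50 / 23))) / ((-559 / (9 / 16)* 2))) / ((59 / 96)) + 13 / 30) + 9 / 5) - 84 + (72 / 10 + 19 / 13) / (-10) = -205050529 / 2473575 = -82.90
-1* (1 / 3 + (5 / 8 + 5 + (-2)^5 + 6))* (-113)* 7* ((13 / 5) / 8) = -4946123 / 960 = -5152.21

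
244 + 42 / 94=11489 / 47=244.45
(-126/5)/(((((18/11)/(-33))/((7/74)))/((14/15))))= 41503/925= 44.87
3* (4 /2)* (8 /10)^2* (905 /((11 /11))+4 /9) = 260768 /75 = 3476.91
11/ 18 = 0.61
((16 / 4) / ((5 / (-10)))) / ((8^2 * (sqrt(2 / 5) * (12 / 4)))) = -sqrt(10) / 48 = -0.07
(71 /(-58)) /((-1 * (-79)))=-71 /4582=-0.02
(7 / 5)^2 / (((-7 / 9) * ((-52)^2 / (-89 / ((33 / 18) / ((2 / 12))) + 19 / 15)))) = 0.01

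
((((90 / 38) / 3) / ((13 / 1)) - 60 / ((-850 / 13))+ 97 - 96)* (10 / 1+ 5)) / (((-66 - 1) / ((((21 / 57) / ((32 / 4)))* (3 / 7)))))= -46728 / 5345327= -0.01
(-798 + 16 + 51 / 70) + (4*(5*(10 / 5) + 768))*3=598831 / 70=8554.73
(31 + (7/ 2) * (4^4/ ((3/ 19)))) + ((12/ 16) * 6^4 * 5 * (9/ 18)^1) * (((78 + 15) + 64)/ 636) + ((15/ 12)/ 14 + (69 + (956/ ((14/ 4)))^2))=5047423337/ 62328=80981.63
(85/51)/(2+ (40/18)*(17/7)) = 105/466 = 0.23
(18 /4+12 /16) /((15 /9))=63 /20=3.15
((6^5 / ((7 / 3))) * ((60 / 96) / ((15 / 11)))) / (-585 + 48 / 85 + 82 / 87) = -79067340 / 30204503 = -2.62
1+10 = 11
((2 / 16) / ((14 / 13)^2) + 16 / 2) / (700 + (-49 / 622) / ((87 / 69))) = 114658547 / 9898370832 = 0.01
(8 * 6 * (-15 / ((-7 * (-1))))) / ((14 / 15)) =-5400 / 49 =-110.20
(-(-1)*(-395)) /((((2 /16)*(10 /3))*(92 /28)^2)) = -87.81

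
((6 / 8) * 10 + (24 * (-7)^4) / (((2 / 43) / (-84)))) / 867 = -69379291 / 578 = -120033.38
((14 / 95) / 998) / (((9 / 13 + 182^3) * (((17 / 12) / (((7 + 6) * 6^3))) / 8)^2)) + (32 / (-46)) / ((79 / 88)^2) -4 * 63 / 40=-2206094488025913658289 / 308241829781770485910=-7.16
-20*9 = -180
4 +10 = 14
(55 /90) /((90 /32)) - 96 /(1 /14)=-544232 /405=-1343.78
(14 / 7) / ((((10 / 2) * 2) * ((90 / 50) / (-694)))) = -694 / 9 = -77.11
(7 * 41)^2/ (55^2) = 82369/ 3025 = 27.23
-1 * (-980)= 980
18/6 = 3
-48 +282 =234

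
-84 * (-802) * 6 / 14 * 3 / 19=86616 / 19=4558.74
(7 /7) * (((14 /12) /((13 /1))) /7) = 1 /78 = 0.01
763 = 763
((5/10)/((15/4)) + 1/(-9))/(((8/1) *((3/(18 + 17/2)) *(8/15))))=53/1152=0.05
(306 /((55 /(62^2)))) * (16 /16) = 1176264 /55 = 21386.62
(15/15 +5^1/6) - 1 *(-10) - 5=41/6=6.83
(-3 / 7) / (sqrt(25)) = -3 / 35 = -0.09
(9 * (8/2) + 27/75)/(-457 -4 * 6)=-909/12025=-0.08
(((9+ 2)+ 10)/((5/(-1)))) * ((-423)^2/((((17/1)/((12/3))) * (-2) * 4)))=3757509/170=22102.99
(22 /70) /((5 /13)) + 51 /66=6121 /3850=1.59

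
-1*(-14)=14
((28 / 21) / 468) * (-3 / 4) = -1 / 468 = -0.00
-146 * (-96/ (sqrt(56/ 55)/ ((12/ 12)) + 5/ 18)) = -69379200/ 16769 + 9082368 * sqrt(770)/ 16769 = 10891.90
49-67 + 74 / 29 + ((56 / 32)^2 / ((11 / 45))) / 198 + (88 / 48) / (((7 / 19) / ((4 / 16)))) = -33345047 / 2358048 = -14.14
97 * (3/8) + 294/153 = 15625/408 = 38.30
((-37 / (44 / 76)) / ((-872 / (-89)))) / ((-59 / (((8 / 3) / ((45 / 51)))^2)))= 144654904 / 143250525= 1.01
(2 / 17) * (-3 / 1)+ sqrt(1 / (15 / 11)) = -6 / 17+ sqrt(165) / 15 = 0.50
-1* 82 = -82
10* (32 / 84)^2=640 / 441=1.45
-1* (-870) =870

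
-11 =-11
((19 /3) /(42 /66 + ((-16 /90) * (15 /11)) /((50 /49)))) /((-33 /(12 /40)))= -95 /658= -0.14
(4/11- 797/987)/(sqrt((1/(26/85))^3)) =-125294 * sqrt(2210)/78441825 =-0.08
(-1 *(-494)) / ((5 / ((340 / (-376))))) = -4199 / 47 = -89.34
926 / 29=31.93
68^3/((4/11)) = 864688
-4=-4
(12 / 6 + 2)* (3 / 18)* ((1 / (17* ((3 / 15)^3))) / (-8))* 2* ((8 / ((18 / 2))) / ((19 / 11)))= -5500 / 8721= -0.63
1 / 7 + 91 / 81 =718 / 567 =1.27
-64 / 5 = -12.80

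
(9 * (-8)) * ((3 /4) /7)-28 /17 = -1114 /119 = -9.36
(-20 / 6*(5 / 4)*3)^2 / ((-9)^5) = -625 / 236196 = -0.00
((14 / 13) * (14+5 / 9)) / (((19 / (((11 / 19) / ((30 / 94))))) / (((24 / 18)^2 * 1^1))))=15170848 / 5701995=2.66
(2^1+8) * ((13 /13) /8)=5 /4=1.25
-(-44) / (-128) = -11 / 32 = -0.34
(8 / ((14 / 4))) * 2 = 32 / 7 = 4.57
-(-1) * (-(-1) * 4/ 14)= 2/ 7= 0.29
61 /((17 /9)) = 549 /17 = 32.29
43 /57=0.75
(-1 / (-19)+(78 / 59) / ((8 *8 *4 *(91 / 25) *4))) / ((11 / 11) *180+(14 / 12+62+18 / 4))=638643 / 2985124352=0.00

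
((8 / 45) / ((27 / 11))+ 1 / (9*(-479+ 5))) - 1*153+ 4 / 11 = -322165181 / 2111670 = -152.56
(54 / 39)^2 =324 / 169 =1.92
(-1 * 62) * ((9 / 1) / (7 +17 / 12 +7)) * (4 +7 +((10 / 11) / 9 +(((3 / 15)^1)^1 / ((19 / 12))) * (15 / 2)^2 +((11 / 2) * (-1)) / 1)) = -17781972 / 38665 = -459.90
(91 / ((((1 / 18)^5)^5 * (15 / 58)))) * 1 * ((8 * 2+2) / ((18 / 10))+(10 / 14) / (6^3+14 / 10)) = 92164350337604303007906354068352663552 / 1087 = 84787810798164032205985610000000000.00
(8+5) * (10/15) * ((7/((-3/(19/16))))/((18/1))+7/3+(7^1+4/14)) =744185/9072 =82.03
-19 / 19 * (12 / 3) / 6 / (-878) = 1 / 1317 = 0.00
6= 6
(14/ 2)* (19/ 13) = 133/ 13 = 10.23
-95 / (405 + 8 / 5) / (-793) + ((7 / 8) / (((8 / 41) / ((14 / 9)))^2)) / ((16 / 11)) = 538164232663 / 14075762688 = 38.23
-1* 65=-65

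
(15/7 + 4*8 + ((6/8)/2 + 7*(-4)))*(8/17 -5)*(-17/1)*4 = 4015/2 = 2007.50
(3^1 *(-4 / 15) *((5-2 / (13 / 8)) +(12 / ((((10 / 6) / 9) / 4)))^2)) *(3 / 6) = -43672466 / 1625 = -26875.36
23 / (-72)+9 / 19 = 211 / 1368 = 0.15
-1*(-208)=208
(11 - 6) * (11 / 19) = 55 / 19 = 2.89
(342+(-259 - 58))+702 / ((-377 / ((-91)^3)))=40693559 / 29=1403226.17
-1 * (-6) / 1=6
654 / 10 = 327 / 5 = 65.40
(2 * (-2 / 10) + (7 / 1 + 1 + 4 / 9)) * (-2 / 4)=-181 / 45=-4.02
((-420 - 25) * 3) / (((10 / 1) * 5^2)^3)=-267 / 3125000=-0.00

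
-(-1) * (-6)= -6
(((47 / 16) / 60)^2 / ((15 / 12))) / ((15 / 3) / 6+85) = 0.00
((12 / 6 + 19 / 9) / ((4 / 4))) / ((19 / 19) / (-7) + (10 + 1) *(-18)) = -259 / 12483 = -0.02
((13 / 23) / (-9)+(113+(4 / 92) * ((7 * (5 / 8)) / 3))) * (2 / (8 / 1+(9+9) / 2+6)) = 187129 / 19044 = 9.83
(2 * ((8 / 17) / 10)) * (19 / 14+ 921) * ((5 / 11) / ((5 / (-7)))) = -51652 / 935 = -55.24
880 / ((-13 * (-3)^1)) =880 / 39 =22.56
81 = 81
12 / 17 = 0.71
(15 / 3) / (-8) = -5 / 8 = -0.62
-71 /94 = -0.76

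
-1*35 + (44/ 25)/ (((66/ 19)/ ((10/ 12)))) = -1556/ 45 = -34.58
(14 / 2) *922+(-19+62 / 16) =51511 / 8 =6438.88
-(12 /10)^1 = -6 /5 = -1.20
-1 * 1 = -1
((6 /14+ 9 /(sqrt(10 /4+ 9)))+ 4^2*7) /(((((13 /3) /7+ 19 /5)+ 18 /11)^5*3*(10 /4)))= 1233278531533125*sqrt(46) /192453573803361550576+ 15406193719310625 /8367546687102676112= 0.00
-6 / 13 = -0.46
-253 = -253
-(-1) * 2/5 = 2/5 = 0.40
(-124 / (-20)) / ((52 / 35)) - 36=-1655 / 52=-31.83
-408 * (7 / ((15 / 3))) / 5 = -2856 / 25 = -114.24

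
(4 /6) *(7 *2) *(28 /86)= 3.04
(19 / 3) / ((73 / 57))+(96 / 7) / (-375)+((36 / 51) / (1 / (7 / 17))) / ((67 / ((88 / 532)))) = 4.91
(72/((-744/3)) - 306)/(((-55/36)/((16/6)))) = 182304/341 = 534.62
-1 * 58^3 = -195112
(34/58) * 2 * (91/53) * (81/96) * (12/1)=125307/6148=20.38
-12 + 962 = 950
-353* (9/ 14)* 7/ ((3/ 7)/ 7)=-51891/ 2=-25945.50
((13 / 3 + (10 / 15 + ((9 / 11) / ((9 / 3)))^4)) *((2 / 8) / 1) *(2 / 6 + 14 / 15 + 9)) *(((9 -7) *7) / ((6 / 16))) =28728112 / 59895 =479.64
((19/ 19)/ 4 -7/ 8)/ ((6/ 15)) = -25/ 16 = -1.56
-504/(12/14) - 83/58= -34187/58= -589.43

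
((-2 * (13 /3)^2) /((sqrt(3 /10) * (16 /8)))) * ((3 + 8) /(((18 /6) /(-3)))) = 1859 * sqrt(30) /27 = 377.12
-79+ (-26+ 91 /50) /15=-20153 /250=-80.61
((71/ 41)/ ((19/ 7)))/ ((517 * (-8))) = -497/ 3221944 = -0.00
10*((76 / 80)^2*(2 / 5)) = 361 / 100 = 3.61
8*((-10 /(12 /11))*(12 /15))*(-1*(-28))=-4928 /3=-1642.67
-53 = -53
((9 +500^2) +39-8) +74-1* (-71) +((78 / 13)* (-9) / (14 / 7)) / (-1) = 250212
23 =23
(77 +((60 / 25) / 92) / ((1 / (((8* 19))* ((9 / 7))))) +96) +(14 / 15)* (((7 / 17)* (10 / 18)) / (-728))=3421925657 / 19213740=178.10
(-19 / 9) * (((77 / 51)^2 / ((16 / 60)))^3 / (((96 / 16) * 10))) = -99000630542275 / 4504649677056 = -21.98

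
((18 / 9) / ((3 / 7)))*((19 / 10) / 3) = 133 / 45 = 2.96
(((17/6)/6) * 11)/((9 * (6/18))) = 187/108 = 1.73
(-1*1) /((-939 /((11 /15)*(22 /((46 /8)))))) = 968 /323955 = 0.00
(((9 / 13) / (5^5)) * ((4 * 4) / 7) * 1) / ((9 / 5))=16 / 56875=0.00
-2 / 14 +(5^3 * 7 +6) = 6166 / 7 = 880.86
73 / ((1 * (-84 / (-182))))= 949 / 6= 158.17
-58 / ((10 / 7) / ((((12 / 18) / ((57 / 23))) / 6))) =-4669 / 2565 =-1.82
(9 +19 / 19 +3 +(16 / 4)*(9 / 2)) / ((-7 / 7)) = -31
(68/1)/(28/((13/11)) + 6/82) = 36244/12667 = 2.86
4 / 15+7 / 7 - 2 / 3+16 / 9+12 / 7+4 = 2549 / 315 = 8.09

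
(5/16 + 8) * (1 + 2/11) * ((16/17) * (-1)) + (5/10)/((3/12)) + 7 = -46/187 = -0.25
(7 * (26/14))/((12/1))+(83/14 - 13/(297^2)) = 17318003/2469852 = 7.01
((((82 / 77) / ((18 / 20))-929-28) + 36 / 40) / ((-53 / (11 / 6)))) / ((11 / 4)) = 6617573 / 550935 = 12.01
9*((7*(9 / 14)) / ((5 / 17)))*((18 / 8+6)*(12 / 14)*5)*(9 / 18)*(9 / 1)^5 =8049736827 / 56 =143745300.48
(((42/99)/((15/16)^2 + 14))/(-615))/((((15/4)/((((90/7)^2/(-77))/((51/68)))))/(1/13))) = 32768/12037038013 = 0.00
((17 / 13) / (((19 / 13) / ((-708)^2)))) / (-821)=-8521488 / 15599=-546.28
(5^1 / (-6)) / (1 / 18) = -15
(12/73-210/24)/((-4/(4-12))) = -2507/146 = -17.17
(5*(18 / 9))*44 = 440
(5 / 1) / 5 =1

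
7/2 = 3.50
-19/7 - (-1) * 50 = 331/7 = 47.29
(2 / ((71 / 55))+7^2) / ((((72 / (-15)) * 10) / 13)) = -46657 / 3408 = -13.69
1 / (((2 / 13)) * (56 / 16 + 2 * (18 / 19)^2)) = 4693 / 3823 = 1.23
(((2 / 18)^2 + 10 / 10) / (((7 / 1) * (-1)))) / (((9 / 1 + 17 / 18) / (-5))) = 820 / 11277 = 0.07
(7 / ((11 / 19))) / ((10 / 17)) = 20.55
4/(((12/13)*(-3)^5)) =-13/729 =-0.02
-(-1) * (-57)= -57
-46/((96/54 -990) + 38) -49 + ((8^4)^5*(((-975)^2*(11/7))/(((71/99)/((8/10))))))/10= 408286043400192815317228756651/2125172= 192119058316311722212239.20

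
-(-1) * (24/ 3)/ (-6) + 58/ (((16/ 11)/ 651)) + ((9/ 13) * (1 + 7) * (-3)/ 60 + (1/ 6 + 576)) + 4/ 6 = 13797601/ 520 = 26533.85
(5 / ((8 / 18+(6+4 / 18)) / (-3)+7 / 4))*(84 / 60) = -252 / 17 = -14.82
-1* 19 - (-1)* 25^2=606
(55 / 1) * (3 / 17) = 9.71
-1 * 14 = -14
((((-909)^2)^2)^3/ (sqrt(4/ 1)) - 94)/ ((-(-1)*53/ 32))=5091978735285777063453920756332375888/ 53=96075070477090133272715490000000000.00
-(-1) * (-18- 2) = -20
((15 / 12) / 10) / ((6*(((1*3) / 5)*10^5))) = 1 / 2880000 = 0.00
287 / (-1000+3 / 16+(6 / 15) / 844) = -4844560 / 16876827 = -0.29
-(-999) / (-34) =-999 / 34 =-29.38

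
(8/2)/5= 4/5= 0.80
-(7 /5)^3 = -343 /125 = -2.74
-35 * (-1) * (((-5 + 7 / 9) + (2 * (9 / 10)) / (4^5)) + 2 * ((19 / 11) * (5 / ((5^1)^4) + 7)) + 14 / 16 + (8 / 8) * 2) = 800.24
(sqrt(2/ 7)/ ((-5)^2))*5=sqrt(14)/ 35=0.11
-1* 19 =-19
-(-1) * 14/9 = 1.56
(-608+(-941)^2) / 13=884873 / 13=68067.15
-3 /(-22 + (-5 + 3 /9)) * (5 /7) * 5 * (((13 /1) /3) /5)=0.35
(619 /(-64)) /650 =-619 /41600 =-0.01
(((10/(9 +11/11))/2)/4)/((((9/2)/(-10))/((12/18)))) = -5/27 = -0.19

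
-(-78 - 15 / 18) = 473 / 6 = 78.83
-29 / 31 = -0.94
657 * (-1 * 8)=-5256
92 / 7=13.14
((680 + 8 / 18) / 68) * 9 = 1531 / 17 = 90.06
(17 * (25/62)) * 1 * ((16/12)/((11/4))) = 3400/1023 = 3.32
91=91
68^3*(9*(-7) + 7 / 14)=-19652000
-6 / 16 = -3 / 8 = -0.38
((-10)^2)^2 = 10000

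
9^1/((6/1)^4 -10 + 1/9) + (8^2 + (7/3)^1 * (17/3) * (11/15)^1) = 73.70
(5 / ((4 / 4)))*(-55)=-275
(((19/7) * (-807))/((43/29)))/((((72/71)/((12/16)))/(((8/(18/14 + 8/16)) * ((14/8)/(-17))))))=73664843/146200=503.86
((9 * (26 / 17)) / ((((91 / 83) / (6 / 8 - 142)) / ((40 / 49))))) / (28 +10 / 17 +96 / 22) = -15475350 / 352261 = -43.93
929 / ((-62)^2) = 929 / 3844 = 0.24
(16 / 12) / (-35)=-4 / 105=-0.04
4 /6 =2 /3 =0.67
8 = 8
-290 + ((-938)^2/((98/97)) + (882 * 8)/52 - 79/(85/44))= 962091232/1105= 870670.80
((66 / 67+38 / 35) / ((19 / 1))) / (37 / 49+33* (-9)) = -8498 / 23098585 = -0.00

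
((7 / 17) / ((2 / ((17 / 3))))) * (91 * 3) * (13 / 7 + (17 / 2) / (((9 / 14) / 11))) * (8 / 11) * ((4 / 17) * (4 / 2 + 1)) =13511680 / 561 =24084.99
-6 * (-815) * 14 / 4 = 17115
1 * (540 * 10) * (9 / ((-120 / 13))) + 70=-5195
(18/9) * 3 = 6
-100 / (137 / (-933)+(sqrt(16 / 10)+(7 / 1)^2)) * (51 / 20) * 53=-269.66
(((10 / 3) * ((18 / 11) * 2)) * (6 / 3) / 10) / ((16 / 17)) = 51 / 22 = 2.32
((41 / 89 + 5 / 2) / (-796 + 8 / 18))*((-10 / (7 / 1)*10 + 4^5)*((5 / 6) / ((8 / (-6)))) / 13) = 0.18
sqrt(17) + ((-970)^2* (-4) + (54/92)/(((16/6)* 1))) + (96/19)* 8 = -26314807037/6992 + sqrt(17) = -3763555.24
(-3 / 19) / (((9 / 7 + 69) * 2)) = -7 / 6232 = -0.00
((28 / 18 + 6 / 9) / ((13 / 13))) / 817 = 20 / 7353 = 0.00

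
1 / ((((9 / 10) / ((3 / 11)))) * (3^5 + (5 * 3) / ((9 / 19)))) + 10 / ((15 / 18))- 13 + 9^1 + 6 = 63453 / 4532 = 14.00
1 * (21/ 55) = 0.38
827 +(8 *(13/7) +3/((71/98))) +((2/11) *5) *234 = 5788051/5467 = 1058.73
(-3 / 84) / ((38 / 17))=-17 / 1064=-0.02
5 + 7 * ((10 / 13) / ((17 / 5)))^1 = 1455 / 221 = 6.58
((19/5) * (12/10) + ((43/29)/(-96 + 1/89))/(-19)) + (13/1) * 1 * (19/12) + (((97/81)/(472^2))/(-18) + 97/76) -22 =168970613340663119/38224651549622400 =4.42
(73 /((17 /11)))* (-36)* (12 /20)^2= -612.17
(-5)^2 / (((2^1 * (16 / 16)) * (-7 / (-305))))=7625 / 14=544.64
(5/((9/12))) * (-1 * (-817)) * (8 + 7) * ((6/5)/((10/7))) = 68628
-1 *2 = -2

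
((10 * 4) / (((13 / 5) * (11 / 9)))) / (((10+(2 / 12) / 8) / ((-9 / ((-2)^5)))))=24300 / 68783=0.35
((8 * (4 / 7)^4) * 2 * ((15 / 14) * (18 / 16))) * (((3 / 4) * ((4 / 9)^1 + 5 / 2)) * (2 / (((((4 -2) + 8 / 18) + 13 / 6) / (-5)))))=-13737600 / 1394981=-9.85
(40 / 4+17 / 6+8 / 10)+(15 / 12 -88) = -4387 / 60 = -73.12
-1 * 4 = -4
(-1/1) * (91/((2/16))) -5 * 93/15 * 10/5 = -790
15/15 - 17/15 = -2/15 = -0.13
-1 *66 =-66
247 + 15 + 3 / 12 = 1049 / 4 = 262.25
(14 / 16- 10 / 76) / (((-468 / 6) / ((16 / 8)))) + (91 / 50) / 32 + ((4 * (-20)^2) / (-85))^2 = 121418396159 / 342638400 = 354.36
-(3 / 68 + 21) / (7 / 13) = -18603 / 476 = -39.08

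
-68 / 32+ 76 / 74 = -325 / 296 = -1.10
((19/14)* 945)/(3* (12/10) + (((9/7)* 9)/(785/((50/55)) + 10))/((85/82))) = 296247525/834524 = 354.99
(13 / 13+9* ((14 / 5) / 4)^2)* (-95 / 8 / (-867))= 10279 / 138720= 0.07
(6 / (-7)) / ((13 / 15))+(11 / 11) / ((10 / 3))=-627 / 910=-0.69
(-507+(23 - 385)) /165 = -5.27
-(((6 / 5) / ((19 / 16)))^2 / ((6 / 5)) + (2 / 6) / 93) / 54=-430349 / 27194130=-0.02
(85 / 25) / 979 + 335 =1639842 / 4895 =335.00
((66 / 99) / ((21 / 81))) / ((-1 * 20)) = -9 / 70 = -0.13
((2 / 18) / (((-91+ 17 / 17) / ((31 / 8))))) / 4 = -31 / 25920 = -0.00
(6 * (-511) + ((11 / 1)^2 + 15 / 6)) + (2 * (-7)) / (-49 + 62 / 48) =-6737653 / 2290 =-2942.21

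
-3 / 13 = -0.23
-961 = -961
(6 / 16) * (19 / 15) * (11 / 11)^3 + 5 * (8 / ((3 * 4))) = 457 / 120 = 3.81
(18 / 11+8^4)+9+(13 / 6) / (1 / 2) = 135662 / 33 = 4110.97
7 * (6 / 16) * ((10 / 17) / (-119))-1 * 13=-15043 / 1156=-13.01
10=10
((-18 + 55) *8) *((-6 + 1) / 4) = -370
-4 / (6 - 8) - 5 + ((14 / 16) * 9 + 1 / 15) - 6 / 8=503 / 120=4.19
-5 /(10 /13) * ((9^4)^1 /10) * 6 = -255879 /10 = -25587.90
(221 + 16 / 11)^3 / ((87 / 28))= 410260721444 / 115797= 3542930.49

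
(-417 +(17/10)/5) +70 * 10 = 14167/50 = 283.34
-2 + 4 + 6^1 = 8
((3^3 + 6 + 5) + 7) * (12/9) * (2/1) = 120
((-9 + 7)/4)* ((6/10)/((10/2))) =-3/50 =-0.06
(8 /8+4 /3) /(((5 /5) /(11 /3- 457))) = -9520 /9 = -1057.78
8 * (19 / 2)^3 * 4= 27436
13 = 13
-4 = -4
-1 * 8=-8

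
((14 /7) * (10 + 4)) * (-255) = -7140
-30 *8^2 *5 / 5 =-1920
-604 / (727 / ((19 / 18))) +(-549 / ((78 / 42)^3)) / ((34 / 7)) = -9053266031 / 488749014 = -18.52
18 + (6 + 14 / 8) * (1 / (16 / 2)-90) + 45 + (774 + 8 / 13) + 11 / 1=63267 / 416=152.08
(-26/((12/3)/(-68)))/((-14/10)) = -2210/7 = -315.71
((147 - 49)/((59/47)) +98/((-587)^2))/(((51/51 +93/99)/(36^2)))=1060573290777/20329571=52169.00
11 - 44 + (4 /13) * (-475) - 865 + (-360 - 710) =-27484 /13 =-2114.15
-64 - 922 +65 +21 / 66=-20255 / 22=-920.68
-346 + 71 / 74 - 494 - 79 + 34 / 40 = -917.19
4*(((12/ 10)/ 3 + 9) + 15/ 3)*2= 576/ 5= 115.20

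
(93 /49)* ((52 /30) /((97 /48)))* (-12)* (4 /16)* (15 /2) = -174096 /4753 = -36.63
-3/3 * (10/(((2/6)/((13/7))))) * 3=-1170/7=-167.14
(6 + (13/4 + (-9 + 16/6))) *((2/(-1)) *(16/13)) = -280/39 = -7.18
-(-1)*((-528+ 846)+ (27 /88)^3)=216727779 /681472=318.03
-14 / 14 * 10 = -10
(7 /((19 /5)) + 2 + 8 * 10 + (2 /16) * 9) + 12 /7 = 86.68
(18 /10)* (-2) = -18 /5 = -3.60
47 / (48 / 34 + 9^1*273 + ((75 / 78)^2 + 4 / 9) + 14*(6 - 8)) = 4861116 / 251514221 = 0.02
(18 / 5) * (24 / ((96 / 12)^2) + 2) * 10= 171 / 2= 85.50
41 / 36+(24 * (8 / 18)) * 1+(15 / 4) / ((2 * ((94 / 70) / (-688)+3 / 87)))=69.44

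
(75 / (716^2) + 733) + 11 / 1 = 744.00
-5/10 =-1/2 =-0.50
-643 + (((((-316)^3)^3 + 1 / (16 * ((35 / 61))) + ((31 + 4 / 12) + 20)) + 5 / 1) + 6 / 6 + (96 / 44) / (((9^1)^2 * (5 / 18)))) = -116122320568780667494663319 / 3696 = -31418376777267496616521.46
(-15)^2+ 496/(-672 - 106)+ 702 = 360355/389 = 926.36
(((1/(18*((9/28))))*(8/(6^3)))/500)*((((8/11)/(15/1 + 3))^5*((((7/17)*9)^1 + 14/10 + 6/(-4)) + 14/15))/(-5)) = -829696/662941107473101875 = -0.00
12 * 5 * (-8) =-480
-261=-261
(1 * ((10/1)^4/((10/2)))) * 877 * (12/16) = 1315500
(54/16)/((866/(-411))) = -11097/6928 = -1.60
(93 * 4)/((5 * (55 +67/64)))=23808/17935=1.33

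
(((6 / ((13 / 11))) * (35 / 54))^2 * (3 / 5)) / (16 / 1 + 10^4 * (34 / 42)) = 207515 / 259081056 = 0.00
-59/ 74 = -0.80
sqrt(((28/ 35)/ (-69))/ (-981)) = 2 * sqrt(37605)/ 112815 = 0.00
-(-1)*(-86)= -86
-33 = -33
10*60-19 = 581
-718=-718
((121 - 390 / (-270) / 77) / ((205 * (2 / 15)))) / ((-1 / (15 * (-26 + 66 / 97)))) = 514937240 / 306229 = 1681.54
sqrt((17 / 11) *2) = sqrt(374) / 11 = 1.76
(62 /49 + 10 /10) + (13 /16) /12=21949 /9408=2.33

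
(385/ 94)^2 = 16.78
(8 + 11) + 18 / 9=21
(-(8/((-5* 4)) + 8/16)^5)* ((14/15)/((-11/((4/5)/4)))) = 7/41250000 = 0.00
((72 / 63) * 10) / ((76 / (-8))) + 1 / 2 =-187 / 266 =-0.70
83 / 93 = 0.89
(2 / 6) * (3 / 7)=1 / 7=0.14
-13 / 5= -2.60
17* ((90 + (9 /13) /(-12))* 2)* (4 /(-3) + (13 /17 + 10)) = 57683 /2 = 28841.50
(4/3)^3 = 64/27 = 2.37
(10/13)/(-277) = -10/3601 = -0.00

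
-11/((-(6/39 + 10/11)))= 1573/152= 10.35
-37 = -37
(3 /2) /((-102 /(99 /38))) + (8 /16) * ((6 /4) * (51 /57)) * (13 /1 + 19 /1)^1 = 55389 /2584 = 21.44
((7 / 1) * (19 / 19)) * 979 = 6853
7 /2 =3.50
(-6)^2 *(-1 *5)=-180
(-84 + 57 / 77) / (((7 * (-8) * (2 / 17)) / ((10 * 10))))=2724675 / 2156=1263.76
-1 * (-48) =48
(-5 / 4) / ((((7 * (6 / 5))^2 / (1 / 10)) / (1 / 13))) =-25 / 183456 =-0.00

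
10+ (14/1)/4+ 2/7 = 13.79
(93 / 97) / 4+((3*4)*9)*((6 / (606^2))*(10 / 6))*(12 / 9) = 964213 / 3957988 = 0.24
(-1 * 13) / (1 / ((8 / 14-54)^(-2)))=-637 / 139876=-0.00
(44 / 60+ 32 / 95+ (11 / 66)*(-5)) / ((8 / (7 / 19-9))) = -369 / 1444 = -0.26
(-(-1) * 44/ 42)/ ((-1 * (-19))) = 0.06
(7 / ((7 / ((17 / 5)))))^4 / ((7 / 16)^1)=1336336 / 4375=305.45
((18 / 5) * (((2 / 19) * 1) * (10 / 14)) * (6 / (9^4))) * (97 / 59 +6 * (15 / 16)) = 3431 / 1906821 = 0.00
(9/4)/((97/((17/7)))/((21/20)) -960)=-459/188080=-0.00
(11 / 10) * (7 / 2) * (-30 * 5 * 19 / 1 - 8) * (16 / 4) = -220066 / 5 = -44013.20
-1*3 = -3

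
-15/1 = -15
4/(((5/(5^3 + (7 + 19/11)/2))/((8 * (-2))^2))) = 1457152/55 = 26493.67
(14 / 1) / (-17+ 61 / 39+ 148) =273 / 2585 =0.11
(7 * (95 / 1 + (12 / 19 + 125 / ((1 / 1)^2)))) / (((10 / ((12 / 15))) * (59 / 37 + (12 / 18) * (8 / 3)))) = 19543104 / 533425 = 36.64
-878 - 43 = -921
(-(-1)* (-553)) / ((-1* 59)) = 553 / 59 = 9.37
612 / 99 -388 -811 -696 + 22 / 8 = -82987 / 44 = -1886.07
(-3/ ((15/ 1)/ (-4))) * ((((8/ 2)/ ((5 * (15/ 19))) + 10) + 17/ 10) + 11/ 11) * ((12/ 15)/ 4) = 4114/ 1875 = 2.19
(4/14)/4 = 1/14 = 0.07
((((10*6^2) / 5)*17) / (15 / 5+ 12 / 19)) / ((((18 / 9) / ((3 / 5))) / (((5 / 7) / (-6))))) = -1938 / 161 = -12.04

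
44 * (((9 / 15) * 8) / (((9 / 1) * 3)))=352 / 45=7.82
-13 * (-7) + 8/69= 6287/69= 91.12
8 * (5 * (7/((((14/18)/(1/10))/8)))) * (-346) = -99648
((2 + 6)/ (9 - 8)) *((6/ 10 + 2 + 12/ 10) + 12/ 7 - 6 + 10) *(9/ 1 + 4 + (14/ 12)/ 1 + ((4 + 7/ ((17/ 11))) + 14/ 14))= 1073148/ 595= 1803.61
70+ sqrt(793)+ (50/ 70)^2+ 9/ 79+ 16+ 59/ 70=115.63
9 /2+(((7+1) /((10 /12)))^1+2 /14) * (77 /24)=4291 /120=35.76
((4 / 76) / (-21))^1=-0.00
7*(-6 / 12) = -7 / 2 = -3.50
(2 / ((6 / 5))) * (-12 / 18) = -1.11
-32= -32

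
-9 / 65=-0.14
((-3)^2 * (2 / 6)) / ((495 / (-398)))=-398 / 165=-2.41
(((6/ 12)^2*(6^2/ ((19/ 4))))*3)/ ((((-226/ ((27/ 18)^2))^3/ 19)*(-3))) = 6561/ 184690816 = 0.00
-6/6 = -1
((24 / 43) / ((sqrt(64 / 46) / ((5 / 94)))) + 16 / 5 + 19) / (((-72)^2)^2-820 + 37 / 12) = 90 * sqrt(46) / 651724943849 + 1332 / 1612382345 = 0.00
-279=-279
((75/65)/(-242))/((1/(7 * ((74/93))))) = -1295/48763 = -0.03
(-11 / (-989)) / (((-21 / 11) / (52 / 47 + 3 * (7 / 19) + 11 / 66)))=-0.01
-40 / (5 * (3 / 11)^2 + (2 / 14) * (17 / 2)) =-67760 / 2687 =-25.22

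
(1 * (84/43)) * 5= 420/43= 9.77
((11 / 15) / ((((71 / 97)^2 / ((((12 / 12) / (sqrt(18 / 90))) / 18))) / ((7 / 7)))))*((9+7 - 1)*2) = 103499*sqrt(5) / 45369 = 5.10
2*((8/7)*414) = 6624/7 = 946.29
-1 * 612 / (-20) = 153 / 5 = 30.60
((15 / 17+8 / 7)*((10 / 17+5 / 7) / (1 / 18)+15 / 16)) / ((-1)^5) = -11188425 / 226576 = -49.38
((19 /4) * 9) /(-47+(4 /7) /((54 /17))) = -32319 /35396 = -0.91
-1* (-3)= 3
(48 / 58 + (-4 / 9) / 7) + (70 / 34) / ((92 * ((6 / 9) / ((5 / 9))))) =4473263 / 5714856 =0.78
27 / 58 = 0.47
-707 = -707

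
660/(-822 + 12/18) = -45/56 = -0.80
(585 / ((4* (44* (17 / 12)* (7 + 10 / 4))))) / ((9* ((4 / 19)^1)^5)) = 25412595 / 382976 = 66.36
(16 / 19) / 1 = 16 / 19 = 0.84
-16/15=-1.07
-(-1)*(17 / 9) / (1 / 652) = 11084 / 9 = 1231.56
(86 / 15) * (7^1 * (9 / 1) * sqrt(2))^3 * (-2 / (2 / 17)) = -243712476 * sqrt(2) / 5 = -68932297.78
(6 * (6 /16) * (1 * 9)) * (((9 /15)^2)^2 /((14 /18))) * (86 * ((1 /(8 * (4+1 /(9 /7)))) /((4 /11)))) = 5845851 /280000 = 20.88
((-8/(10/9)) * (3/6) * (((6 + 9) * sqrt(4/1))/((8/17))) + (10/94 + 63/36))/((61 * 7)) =-42797/80276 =-0.53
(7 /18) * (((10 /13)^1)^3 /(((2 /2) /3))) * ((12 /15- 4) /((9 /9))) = -11200 /6591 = -1.70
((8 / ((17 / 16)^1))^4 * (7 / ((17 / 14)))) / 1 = 18527.69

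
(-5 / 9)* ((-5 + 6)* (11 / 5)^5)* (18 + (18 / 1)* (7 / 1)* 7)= -644204 / 25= -25768.16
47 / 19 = 2.47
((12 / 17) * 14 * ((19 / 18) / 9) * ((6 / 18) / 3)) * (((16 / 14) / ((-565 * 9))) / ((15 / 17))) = -608 / 18534825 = -0.00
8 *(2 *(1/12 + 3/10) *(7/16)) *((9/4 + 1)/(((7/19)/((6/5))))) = 28.40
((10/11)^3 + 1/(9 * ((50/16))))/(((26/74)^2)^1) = 322602112/50611275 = 6.37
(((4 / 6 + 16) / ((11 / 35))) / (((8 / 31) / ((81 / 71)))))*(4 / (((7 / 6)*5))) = 125550 / 781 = 160.76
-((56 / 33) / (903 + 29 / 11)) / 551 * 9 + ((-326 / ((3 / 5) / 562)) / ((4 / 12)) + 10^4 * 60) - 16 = -316076.00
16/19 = 0.84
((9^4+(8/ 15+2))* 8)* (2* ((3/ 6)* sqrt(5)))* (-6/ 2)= -787624* sqrt(5)/ 5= -352236.16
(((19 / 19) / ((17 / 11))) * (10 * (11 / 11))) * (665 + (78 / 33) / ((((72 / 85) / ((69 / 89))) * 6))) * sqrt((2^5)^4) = 60031916800 / 13617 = 4408600.78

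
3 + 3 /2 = 9 /2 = 4.50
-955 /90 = -10.61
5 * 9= 45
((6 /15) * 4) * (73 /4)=146 /5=29.20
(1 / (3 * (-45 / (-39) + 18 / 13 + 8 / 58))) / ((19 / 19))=377 / 3027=0.12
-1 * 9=-9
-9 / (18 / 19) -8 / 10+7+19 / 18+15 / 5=34 / 45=0.76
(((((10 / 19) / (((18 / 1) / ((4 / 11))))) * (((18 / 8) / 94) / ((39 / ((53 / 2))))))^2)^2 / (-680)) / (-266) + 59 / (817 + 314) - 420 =-2429343114761178773571850000409639 / 5784868784584193634655886905344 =-419.95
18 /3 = 6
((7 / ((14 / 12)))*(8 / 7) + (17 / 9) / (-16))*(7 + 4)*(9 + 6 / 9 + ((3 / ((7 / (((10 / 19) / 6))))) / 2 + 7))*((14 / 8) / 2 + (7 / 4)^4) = 124367093125 / 9805824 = 12682.98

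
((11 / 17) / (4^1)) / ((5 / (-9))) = -99 / 340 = -0.29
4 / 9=0.44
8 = 8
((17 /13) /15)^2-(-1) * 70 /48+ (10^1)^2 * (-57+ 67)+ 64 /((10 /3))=1020.67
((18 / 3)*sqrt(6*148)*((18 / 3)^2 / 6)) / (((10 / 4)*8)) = 18*sqrt(222) / 5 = 53.64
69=69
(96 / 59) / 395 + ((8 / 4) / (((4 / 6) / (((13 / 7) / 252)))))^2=37129969 / 8057563920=0.00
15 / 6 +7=19 / 2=9.50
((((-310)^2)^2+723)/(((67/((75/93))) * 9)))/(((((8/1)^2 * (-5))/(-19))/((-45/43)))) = -4386725093425/5715904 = -767459.55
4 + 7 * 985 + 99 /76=6900.30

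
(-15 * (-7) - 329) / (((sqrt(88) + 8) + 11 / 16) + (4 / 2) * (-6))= -16384 * sqrt(22) / 2817 - 27136 / 2817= -36.91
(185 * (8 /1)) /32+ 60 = 425 /4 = 106.25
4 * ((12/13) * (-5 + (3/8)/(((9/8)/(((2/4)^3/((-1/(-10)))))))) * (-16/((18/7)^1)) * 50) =616000/117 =5264.96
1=1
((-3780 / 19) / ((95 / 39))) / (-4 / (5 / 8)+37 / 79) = 3882060 / 281941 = 13.77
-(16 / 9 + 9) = -97 / 9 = -10.78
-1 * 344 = -344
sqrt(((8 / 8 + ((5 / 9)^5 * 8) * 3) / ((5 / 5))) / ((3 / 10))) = sqrt(446830) / 243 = 2.75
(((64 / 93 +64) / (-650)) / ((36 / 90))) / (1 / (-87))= 43616 / 2015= 21.65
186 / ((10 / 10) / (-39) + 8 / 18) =21762 / 49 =444.12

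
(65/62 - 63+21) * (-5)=12695/62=204.76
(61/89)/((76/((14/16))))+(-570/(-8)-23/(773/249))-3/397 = 1060149039011/16605944672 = 63.84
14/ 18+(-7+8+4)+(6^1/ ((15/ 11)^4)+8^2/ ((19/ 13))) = 16448858/ 320625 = 51.30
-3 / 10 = -0.30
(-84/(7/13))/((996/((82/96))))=-533/3984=-0.13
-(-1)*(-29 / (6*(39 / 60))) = -290 / 39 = -7.44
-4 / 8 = -1 / 2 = -0.50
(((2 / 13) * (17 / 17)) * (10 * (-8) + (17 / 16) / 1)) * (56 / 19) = -8841 / 247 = -35.79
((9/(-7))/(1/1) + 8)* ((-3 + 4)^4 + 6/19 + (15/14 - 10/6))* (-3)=-14.51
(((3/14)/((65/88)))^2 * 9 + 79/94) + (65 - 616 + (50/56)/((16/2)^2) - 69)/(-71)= 1826936156127/176855660800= 10.33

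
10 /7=1.43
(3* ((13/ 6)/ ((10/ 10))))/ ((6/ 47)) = 611/ 12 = 50.92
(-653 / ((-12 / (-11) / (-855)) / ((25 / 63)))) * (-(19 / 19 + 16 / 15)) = -105769675 / 252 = -419720.93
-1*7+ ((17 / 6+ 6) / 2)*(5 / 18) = -1247 / 216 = -5.77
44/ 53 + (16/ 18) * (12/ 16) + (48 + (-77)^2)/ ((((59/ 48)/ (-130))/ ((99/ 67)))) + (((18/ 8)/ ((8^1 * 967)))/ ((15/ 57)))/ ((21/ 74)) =-317917158227392877/ 340359941040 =-934061.62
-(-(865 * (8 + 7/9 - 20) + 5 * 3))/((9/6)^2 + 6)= -31720/27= -1174.81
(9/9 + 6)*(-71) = -497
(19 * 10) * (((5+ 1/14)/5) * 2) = 2698/7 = 385.43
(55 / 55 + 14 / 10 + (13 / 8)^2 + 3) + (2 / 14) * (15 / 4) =8.58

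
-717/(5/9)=-6453/5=-1290.60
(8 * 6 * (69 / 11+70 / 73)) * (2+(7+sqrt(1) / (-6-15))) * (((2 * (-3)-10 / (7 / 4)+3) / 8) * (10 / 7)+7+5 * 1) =8938970608 / 275429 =32454.72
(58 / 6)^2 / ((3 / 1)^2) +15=2056 / 81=25.38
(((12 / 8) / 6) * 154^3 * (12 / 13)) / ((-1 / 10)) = -109567920 / 13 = -8428301.54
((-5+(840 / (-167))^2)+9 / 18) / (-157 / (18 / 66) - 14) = -3480597 / 98671282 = -0.04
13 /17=0.76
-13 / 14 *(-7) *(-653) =-8489 / 2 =-4244.50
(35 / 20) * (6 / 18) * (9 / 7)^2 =27 / 28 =0.96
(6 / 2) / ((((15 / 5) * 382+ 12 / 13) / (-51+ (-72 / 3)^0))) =-65 / 497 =-0.13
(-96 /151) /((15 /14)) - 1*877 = -662583 /755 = -877.59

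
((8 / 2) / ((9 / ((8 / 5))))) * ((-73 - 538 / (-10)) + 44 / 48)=-8776 / 675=-13.00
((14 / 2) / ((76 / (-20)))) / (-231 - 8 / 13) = 455 / 57209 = 0.01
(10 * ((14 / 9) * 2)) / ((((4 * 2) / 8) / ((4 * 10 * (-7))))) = -78400 / 9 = -8711.11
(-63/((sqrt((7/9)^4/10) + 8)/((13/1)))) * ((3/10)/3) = -42987672/4196639 + 3250611 * sqrt(10)/41966390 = -10.00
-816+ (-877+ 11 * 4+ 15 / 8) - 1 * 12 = -13273 / 8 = -1659.12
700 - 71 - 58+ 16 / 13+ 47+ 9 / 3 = 8089 / 13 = 622.23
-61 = -61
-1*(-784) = 784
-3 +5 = 2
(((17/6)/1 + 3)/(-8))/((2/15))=-175/32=-5.47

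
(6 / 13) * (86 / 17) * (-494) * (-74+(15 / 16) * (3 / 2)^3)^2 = -201497908539 / 34816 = -5787508.86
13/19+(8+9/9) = 184/19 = 9.68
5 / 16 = 0.31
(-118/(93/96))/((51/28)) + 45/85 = -104891/1581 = -66.34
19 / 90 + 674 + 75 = 67429 / 90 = 749.21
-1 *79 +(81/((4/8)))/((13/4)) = -379/13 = -29.15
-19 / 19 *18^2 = -324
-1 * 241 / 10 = -241 / 10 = -24.10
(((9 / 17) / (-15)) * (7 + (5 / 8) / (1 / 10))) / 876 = -53 / 99280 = -0.00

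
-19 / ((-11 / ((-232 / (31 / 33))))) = -13224 / 31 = -426.58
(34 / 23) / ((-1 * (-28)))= 17 / 322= 0.05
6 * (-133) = -798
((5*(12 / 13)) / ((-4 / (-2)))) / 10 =3 / 13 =0.23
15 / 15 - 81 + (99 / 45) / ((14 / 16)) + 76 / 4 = -2047 / 35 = -58.49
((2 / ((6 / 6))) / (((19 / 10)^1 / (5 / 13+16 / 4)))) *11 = 660 / 13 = 50.77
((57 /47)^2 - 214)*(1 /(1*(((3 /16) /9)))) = -22534896 /2209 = -10201.40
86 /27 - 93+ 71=-508 /27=-18.81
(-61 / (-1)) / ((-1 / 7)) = -427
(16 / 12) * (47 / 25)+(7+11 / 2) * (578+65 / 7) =7710757 / 1050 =7343.58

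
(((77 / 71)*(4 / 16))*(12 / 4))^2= 53361 / 80656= 0.66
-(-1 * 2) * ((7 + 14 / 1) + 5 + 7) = 66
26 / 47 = 0.55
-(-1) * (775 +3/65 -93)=44333/65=682.05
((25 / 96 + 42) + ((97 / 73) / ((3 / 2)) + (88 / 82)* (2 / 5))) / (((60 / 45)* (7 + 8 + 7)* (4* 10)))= 62602349 / 1685657600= 0.04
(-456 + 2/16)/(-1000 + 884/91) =25529/55456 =0.46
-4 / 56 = -1 / 14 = -0.07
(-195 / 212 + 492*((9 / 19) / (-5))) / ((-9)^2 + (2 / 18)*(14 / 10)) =-8615349 / 14710256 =-0.59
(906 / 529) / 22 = 453 / 5819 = 0.08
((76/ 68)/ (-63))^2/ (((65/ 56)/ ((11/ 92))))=7942/ 244975185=0.00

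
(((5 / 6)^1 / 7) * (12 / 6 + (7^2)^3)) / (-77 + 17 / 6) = -117651 / 623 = -188.85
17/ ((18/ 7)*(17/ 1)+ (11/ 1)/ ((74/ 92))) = 4403/ 14864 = 0.30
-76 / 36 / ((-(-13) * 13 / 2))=-38 / 1521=-0.02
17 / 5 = 3.40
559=559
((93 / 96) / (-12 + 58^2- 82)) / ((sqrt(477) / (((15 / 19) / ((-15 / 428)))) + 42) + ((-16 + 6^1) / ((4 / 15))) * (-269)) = 63023 * sqrt(53) / 163900408703312880 + 798922669 / 27316734783885480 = 0.00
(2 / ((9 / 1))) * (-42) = -28 / 3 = -9.33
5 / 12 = 0.42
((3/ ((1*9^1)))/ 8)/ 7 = 1/ 168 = 0.01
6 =6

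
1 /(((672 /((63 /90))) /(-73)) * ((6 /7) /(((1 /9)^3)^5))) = -511 /1185932920865178240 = -0.00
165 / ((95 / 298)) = 9834 / 19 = 517.58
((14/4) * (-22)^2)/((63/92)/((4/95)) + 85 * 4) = 623392/131105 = 4.75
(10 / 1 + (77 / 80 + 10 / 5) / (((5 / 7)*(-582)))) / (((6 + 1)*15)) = 775447 / 8148000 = 0.10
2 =2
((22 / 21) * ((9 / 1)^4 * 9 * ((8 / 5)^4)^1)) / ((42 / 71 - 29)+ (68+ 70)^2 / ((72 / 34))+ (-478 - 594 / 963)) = 6737302573056 / 141023640625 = 47.77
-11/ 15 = -0.73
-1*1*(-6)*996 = 5976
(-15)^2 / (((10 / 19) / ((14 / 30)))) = 399 / 2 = 199.50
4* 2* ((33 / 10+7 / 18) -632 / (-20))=12704 / 45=282.31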